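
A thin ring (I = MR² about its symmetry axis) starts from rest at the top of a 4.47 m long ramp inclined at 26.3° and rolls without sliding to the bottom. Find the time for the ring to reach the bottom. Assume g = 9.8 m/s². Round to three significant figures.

t ≈ 2.03 s

The moment of inertia is MR², giving k ≡ I/(MR²) = 1.
Translational: Mg sinθ − f = Ma. Rotational about the CM: fR = Iα = kMRa, so f = kMa.
Hence a = g sinθ/(1+k) = 9.8×sin26.3°/2 = 2.171 m/s².
Starting from rest, L = ½at², so t = √(2L/a) = √(2×4.47/2.171) ≈ 2.03 s.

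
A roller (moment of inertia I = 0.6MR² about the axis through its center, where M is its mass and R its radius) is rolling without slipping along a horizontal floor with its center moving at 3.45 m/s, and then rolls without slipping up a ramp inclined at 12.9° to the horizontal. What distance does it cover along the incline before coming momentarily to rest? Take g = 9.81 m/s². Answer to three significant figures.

d ≈ 4.35 m

Here I = 0.6MR², so the shape factor k = I/(MR²) = 0.6.
The rolling condition ω = v/R makes the rotational term ½I(v/R)² = ½kMv², so KE_total = ½(1+k)Mv² = (4/5)Mv².
Setting this equal to Mgh gives the vertical rise h = (1+k)v₀²/(2g) = 1.6×3.45²/(2×9.81) = 0.9706 m.
The distance along the slope is d = h/sinθ = 0.9706/sin12.9° ≈ 4.35 m.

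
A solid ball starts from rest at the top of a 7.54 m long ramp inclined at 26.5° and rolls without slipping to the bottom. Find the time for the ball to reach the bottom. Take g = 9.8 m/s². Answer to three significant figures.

The moment of inertia is (2/5)MR², giving k ≡ I/(MR²) = 0.4.
Along the incline Mg sinθ − f = Ma, and torque about the center fR = Iα = kMR²(a/R) gives f = kMa.
Hence a = g sinθ/(1+k) = 9.8×sin26.5°/1.4 = 3.123 m/s².
Starting from rest, L = ½at², so t = √(2L/a) = √(2×7.54/3.123) ≈ 2.20 s.

t ≈ 2.20 s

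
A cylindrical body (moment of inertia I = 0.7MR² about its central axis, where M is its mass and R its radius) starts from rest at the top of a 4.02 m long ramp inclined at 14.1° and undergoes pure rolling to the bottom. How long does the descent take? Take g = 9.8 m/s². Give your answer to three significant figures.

t ≈ 2.39 s

Here I = 0.7MR², so the shape factor k = I/(MR²) = 0.7.
Along the incline Mg sinθ − f = Ma, and torque about the center fR = Iα = kMR²(a/R) gives f = kMa.
Hence a = g sinθ/(1+k) = 9.8×sin14.1°/1.7 = 1.404 m/s².
Starting from rest, L = ½at², so t = √(2L/a) = √(2×4.02/1.404) ≈ 2.39 s.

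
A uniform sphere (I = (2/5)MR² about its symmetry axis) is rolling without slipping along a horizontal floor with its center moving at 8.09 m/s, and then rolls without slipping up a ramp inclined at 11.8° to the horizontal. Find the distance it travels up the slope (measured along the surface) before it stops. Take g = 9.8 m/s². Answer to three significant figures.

d ≈ 22.9 m

The moment of inertia is (2/5)MR², giving k ≡ I/(MR²) = 0.4.
Pure rolling means v = ωR; then KE = ½Mv² + ½I(v/R)² = ½(1+k)Mv² = (7/10)Mv².
Setting this equal to Mgh gives the vertical rise h = (1+k)v₀²/(2g) = 1.4×8.09²/(2×9.8) = 4.675 m.
Along the incline, d = h/sinθ = 4.675/sin11.8° ≈ 22.9 m.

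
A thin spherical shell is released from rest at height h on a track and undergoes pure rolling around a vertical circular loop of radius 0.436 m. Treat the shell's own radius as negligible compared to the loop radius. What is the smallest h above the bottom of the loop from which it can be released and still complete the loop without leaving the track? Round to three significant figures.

h_min ≈ 1.24 m

For this body I = (2/3)MR², i.e. k = I/(MR²) = 2/3.
At the top, contact is just lost when gravity alone supplies the centripetal force: Mg = Mv_top²/r, i.e. v_top² = gr.
With ω = v/R, the kinetic energy at speed v is ½(1+k)Mv² = (5/6)Mv².
Energy conservation from release (height h) to the top (height 2r): Mgh = Mg(2r) + (5/6)M·gr.
Thus h_min = 2r + (1+k)r/2 = r(2 + 1.667/2) = 0.436 × 2.833 ≈ 1.24 m.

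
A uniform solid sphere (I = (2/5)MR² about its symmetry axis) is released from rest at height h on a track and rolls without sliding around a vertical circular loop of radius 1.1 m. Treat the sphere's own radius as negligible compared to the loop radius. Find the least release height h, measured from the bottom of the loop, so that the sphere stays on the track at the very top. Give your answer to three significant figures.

h_min ≈ 2.97 m

Here I = (2/5)MR², so the shape factor k = I/(MR²) = 0.4.
At the top, contact is just lost when gravity alone supplies the centripetal force: Mg = Mv_top²/r, i.e. v_top² = gr.
With ω = v/R, the kinetic energy at speed v is ½(1+k)Mv² = (7/10)Mv².
Energy conservation from release (height h) to the top (height 2r): Mgh = Mg(2r) + (7/10)M·gr.
Thus h_min = 2r + (1+k)r/2 = r(2 + 1.4/2) = 1.1 × 2.7 ≈ 2.97 m.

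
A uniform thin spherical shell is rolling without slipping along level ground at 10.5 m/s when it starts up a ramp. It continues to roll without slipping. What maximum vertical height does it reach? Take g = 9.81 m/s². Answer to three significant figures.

With I = (2/3)MR², the ratio k = I/(MR²) is 2/3.
The rolling condition ω = v/R makes the rotational term ½I(v/R)² = ½kMv², so KE_total = ½(1+k)Mv² = (5/6)Mv².
At the top the kinetic energy is zero, so (5/6)Mv₀² = Mgh.
Thus h = (1+k)v₀²/(2g) = 1.667 × 10.5² / (2 × 9.81) ≈ 9.37 m.

h ≈ 9.37 m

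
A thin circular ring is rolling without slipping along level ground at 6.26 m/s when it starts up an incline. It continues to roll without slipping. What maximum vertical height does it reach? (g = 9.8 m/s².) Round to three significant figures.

h ≈ 4.00 m

The moment of inertia is MR², giving k ≡ I/(MR²) = 1.
The rolling condition ω = v/R makes the rotational term ½I(v/R)² = ½kMv², so KE_total = ½(1+k)Mv² = Mv².
All of this converts to potential energy at the highest point: Mv₀² = Mgh.
Thus h = (1+k)v₀²/(2g) = 2 × 6.26² / (2 × 9.8) ≈ 4.00 m.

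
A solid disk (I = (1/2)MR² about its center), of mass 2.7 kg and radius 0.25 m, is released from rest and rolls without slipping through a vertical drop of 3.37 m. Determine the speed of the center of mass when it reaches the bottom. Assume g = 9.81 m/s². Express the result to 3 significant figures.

v ≈ 6.64 m/s

Here I = (1/2)MR², so the shape factor k = I/(MR²) = 0.5.
Rolling without slipping gives ω = v/R, so the total kinetic energy is ½Mv² + ½Iω² = ½(1+k)Mv² = (3/4)Mv².
Setting Mgh = (3/4)Mv² gives v = √(2gh/(1+k)) = √(2·9.81·3.37/1.5) ≈ 6.64 m/s.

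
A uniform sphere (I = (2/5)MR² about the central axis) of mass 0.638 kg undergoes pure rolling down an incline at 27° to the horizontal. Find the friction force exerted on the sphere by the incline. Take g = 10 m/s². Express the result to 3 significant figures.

f ≈ 0.828 N

Here I = (2/5)MR², so the shape factor k = I/(MR²) = 0.4.
Translational: Mg sinθ − f = Ma. Rotational about the CM: fR = Iα = kMRa, so f = kMa.
Combining, a = g sinθ/(1+k) and f = kMa = kMg sinθ/(1+k).
f = 0.4 × 0.638 × 10 × sin27° / 1.4 ≈ 0.828 N.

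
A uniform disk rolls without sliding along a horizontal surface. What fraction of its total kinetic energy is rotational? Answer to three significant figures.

Here I = (1/2)MR², so the shape factor k = I/(MR²) = 0.5.
Since ω = v/R, the translational part is ½Mv² and the rotational part is ½I(v/R)² = ½kMv²; the total is ½(1+k)Mv².
The rotational fraction is therefore k/(1+k) = 0.5/1.5 ≈ 0.333.

fraction ≈ 0.333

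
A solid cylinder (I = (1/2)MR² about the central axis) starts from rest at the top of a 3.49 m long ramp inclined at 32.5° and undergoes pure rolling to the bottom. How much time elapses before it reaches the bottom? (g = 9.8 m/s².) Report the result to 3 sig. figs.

t ≈ 1.41 s

The moment of inertia is (1/2)MR², giving k ≡ I/(MR²) = 0.5.
Along the incline Mg sinθ − f = Ma, and torque about the center fR = Iα = kMR²(a/R) gives f = kMa.
Hence a = g sinθ/(1+k) = 9.8×sin32.5°/1.5 = 3.51 m/s².
With constant a from rest, t = √(2L/a) = √(2·3.49/3.51) ≈ 1.41 s.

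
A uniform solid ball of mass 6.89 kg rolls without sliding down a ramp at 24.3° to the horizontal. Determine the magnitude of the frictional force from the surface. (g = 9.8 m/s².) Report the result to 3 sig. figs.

The moment of inertia is (2/5)MR², giving k ≡ I/(MR²) = 0.4.
Translational: Mg sinθ − f = Ma. Rotational about the CM: fR = Iα = kMRa, so f = kMa.
Combining, a = g sinθ/(1+k) and f = kMa = kMg sinθ/(1+k).
f = 0.4 × 6.89 × 9.8 × sin24.3° / 1.4 ≈ 7.94 N.

f ≈ 7.94 N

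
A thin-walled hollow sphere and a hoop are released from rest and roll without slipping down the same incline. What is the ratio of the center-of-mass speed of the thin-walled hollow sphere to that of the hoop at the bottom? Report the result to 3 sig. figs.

Each satisfies Mgh = ½(1+k)Mv² with k = I/(MR²), so v ∝ 1/√(1+k).
For the thin-walled hollow sphere k = 2/3; for the hoop k = 1.
v₁/v₂ = √((1+k₂)/(1+k₁)) = √(2/1.667) ≈ 1.10.

v_ratio ≈ 1.10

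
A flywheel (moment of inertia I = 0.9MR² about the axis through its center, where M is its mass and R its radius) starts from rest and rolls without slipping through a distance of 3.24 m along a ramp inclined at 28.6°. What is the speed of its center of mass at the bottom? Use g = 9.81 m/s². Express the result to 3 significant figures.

For this body I = 0.9MR², i.e. k = I/(MR²) = 0.9.
Since it rolls without slipping, ω = v/R and KE = ½Mv² + ½Iω² = ½(1+k)Mv² = (19/20)Mv².
The vertical drop is h = L sinθ = 3.24 × sin28.6° = 1.551 m.
Energy conservation: Mgh = (19/20)Mv², so v = √(2gh/(1+k)) = √(2 × 9.81 × 1.551 / 1.9) ≈ 4.00 m/s.

v ≈ 4.00 m/s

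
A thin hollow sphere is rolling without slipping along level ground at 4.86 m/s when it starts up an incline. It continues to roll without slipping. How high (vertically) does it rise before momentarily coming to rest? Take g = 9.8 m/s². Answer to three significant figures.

Here I = (2/3)MR², so the shape factor k = I/(MR²) = 2/3.
Since it rolls without slipping, ω = v/R and KE = ½Mv² + ½Iω² = ½(1+k)Mv² = (5/6)Mv².
At the top the kinetic energy is zero, so (5/6)Mv₀² = Mgh.
Thus h = (1+k)v₀²/(2g) = 1.667 × 4.86² / (2 × 9.8) ≈ 2.01 m.

h ≈ 2.01 m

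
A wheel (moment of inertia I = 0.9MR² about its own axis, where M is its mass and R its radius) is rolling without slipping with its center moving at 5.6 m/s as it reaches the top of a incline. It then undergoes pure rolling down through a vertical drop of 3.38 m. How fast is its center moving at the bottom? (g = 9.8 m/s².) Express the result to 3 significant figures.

v ≈ 8.14 m/s

The moment of inertia is 0.9MR², giving k ≡ I/(MR²) = 0.9.
The rolling condition ω = v/R makes the rotational term ½I(v/R)² = ½kMv², so KE_total = ½(1+k)Mv² = (19/20)Mv².
Conserving energy between top and bottom: (19/20)Mv² = (19/20)Mv₀² + Mgh, hence v² = v₀² + 2gh/(1+k).
v = √(5.6² + 2×9.8×3.38/1.9) = √66.23 ≈ 8.14 m/s.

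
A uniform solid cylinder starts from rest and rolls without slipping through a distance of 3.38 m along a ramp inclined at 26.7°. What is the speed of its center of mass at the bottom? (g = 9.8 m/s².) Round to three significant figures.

v ≈ 4.45 m/s

With I = (1/2)MR², the ratio k = I/(MR²) is 0.5.
Since it rolls without slipping, ω = v/R and KE = ½Mv² + ½Iω² = ½(1+k)Mv² = (3/4)Mv².
The vertical drop is h = L sinθ = 3.38 × sin26.7° = 1.519 m.
Setting Mgh = (3/4)Mv² gives v = √(2gh/(1+k)) = √(2·9.8·1.519/1.5) ≈ 4.45 m/s.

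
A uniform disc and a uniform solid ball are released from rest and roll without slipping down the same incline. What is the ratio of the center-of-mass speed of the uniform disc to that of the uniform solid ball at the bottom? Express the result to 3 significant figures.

Each satisfies Mgh = ½(1+k)Mv² with k = I/(MR²), so v ∝ 1/√(1+k).
For the uniform disc k = 0.5; for the uniform solid ball k = 0.4.
v₁/v₂ = √((1+k₂)/(1+k₁)) = √(1.4/1.5) ≈ 0.966.

v_ratio ≈ 0.966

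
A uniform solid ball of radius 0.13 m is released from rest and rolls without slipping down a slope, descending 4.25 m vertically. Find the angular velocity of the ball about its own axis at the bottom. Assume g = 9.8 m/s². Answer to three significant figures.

The moment of inertia is (2/5)MR², giving k ≡ I/(MR²) = 0.4.
Since it rolls without slipping, ω = v/R and KE = ½Mv² + ½Iω² = ½(1+k)Mv² = (7/10)Mv².
Energy conservation Mgh = ½(1+k)Mv² gives v = √(2gh/(1+k)) = √(2 × 9.8 × 4.25 / 1.4) = 7.714 m/s.
Then ω = v/R = 7.714 / 0.13 ≈ 59.3 rad/s.

ω ≈ 59.3 rad/s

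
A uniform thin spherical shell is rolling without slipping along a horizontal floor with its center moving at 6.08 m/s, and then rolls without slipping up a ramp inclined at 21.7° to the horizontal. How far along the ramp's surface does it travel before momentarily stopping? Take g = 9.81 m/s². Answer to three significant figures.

For this body I = (2/3)MR², i.e. k = I/(MR²) = 2/3.
Rolling without slipping gives ω = v/R, so the total kinetic energy is ½Mv² + ½Iω² = ½(1+k)Mv² = (5/6)Mv².
Setting this equal to Mgh gives the vertical rise h = (1+k)v₀²/(2g) = 1.667×6.08²/(2×9.81) = 3.14 m.
Along the incline, d = h/sinθ = 3.14/sin21.7° ≈ 8.49 m.

d ≈ 8.49 m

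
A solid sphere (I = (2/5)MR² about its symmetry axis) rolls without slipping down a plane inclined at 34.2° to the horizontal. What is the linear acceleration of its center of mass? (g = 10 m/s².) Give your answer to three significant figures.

With I = (2/5)MR², the ratio k = I/(MR²) is 0.4.
Along the incline Mg sinθ − f = Ma, and torque about the center fR = Iα = kMR²(a/R) gives f = kMa.
Eliminating f: Mg sinθ = (1+k)Ma, so a = g sinθ/(1+k) = 10 × sin34.2° / 1.4 ≈ 4.01 m/s².

a ≈ 4.01 m/s²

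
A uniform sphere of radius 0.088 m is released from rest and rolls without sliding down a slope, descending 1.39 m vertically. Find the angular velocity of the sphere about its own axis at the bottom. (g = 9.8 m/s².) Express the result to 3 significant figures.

For this body I = (2/5)MR², i.e. k = I/(MR²) = 0.4.
Rolling without slipping gives ω = v/R, so the total kinetic energy is ½Mv² + ½Iω² = ½(1+k)Mv² = (7/10)Mv².
Energy conservation Mgh = ½(1+k)Mv² gives v = √(2gh/(1+k)) = √(2 × 9.8 × 1.39 / 1.4) = 4.411 m/s.
The angular speed follows from ω = v/R = 4.411/0.088 ≈ 50.1 rad/s.

ω ≈ 50.1 rad/s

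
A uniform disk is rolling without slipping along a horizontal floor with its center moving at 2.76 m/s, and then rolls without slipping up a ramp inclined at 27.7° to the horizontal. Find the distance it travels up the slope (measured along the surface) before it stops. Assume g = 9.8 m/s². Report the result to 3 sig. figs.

d ≈ 1.25 m

Here I = (1/2)MR², so the shape factor k = I/(MR²) = 0.5.
Rolling without slipping gives ω = v/R, so the total kinetic energy is ½Mv² + ½Iω² = ½(1+k)Mv² = (3/4)Mv².
Setting this equal to Mgh gives the vertical rise h = (1+k)v₀²/(2g) = 1.5×2.76²/(2×9.8) = 0.583 m.
The distance along the slope is d = h/sinθ = 0.583/sin27.7° ≈ 1.25 m.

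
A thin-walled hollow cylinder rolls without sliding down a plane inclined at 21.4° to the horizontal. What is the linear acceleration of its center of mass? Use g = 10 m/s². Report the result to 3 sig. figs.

a ≈ 1.82 m/s²

The moment of inertia is MR², giving k ≡ I/(MR²) = 1.
Translational: Mg sinθ − f = Ma. Rotational about the CM: fR = Iα = kMRa, so f = kMa.
Eliminating f: Mg sinθ = (1+k)Ma, so a = g sinθ/(1+k) = 10 × sin21.4° / 2 ≈ 1.82 m/s².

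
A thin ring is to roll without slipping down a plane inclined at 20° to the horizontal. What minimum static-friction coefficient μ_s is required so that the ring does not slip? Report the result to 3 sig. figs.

μ_min ≈ 0.182

For this body I = MR², i.e. k = I/(MR²) = 1.
Along the incline Mg sinθ − f = Ma, and torque about the center fR = Iα = kMR²(a/R) gives f = kMa.
These give a = g sinθ/(1+k) and the required friction f = kMg sinθ/(1+k).
The normal force is N = Mg cosθ, so μ_min = f/N = k tanθ/(1+k).
μ_min = 1 × tan20° / 2 ≈ 0.182.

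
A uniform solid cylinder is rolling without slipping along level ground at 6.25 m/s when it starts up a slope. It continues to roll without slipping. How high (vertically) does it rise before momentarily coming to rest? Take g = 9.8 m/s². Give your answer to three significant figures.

h ≈ 2.99 m

For this body I = (1/2)MR², i.e. k = I/(MR²) = 0.5.
Pure rolling means v = ωR; then KE = ½Mv² + ½I(v/R)² = ½(1+k)Mv² = (3/4)Mv².
At the top the kinetic energy is zero, so (3/4)Mv₀² = Mgh.
Thus h = (1+k)v₀²/(2g) = 1.5 × 6.25² / (2 × 9.8) ≈ 2.99 m.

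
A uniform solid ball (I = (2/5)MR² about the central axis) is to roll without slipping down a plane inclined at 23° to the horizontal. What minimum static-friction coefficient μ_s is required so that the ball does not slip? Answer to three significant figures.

μ_min ≈ 0.121

Here I = (2/5)MR², so the shape factor k = I/(MR²) = 0.4.
Newton's second law down the slope: Mg sinθ − f = Ma. The torque equation fR = Iα (with α = a/R) gives f = kMa.
These give a = g sinθ/(1+k) and the required friction f = kMg sinθ/(1+k).
With N = Mg cosθ, the no-slip condition f ≤ μN gives μ_min = f/N = k tanθ/(1+k).
μ_min = 0.4 × tan23° / 1.4 ≈ 0.121.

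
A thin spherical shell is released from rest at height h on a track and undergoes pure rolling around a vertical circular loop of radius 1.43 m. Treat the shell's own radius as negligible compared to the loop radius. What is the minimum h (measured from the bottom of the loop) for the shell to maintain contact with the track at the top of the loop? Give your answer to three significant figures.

Here I = (2/3)MR², so the shape factor k = I/(MR²) = 2/3.
At the top, contact is just lost when gravity alone supplies the centripetal force: Mg = Mv_top²/r, i.e. v_top² = gr.
With ω = v/R, the kinetic energy at speed v is ½(1+k)Mv² = (5/6)Mv².
Energy conservation from release (height h) to the top (height 2r): Mgh = Mg(2r) + (5/6)M·gr.
Thus h_min = 2r + (1+k)r/2 = r(2 + 1.667/2) = 1.43 × 2.833 ≈ 4.05 m.

h_min ≈ 4.05 m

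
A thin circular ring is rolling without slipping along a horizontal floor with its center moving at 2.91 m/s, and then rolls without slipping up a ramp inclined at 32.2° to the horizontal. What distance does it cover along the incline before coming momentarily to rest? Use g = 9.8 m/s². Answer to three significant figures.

d ≈ 1.62 m

With I = MR², the ratio k = I/(MR²) is 1.
Since it rolls without slipping, ω = v/R and KE = ½Mv² + ½Iω² = ½(1+k)Mv² = Mv².
Setting this equal to Mgh gives the vertical rise h = (1+k)v₀²/(2g) = 2×2.91²/(2×9.8) = 0.8641 m.
The distance along the slope is d = h/sinθ = 0.8641/sin32.2° ≈ 1.62 m.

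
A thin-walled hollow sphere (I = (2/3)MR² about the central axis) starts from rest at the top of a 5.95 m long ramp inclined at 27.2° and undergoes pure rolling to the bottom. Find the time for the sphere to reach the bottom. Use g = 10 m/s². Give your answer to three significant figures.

t ≈ 2.08 s

For this body I = (2/3)MR², i.e. k = I/(MR²) = 2/3.
Newton's second law down the slope: Mg sinθ − f = Ma. The torque equation fR = Iα (with α = a/R) gives f = kMa.
Hence a = g sinθ/(1+k) = 10×sin27.2°/1.667 = 2.743 m/s².
Starting from rest, L = ½at², so t = √(2L/a) = √(2×5.95/2.743) ≈ 2.08 s.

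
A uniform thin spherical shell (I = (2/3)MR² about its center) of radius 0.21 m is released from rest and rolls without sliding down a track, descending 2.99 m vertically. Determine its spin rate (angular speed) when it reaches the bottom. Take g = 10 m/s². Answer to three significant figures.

For this body I = (2/3)MR², i.e. k = I/(MR²) = 2/3.
Pure rolling means v = ωR; then KE = ½Mv² + ½I(v/R)² = ½(1+k)Mv² = (5/6)Mv².
Energy conservation Mgh = ½(1+k)Mv² gives v = √(2gh/(1+k)) = √(2 × 10 × 2.99 / 1.667) = 5.99 m/s.
Then ω = v/R = 5.99 / 0.21 ≈ 28.5 rad/s.

ω ≈ 28.5 rad/s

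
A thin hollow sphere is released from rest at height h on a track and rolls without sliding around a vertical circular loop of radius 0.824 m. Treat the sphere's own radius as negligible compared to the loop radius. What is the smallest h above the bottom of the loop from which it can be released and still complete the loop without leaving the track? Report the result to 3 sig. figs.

With I = (2/3)MR², the ratio k = I/(MR²) is 2/3.
At the top of the loop, the minimum-contact condition is Mg = Mv_top²/r, so v_top² = gr.
With ω = v/R, the kinetic energy at speed v is ½(1+k)Mv² = (5/6)Mv².
Energy conservation from release (height h) to the top (height 2r): Mgh = Mg(2r) + (5/6)M·gr.
Thus h_min = 2r + (1+k)r/2 = r(2 + 1.667/2) = 0.824 × 2.833 ≈ 2.33 m.

h_min ≈ 2.33 m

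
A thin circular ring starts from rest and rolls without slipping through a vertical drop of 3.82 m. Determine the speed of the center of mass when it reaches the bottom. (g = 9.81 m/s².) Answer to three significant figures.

v ≈ 6.12 m/s

Here I = MR², so the shape factor k = I/(MR²) = 1.
Pure rolling means v = ωR; then KE = ½Mv² + ½I(v/R)² = ½(1+k)Mv² = Mv².
Energy conservation: Mgh = Mv², so v = √(2gh/(1+k)) = √(2 × 9.81 × 3.82 / 2) ≈ 6.12 m/s.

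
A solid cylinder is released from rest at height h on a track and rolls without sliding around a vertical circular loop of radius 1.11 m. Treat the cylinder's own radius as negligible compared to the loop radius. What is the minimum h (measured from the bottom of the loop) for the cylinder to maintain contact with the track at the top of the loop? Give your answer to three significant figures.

h_min ≈ 3.05 m

Here I = (1/2)MR², so the shape factor k = I/(MR²) = 0.5.
At the top of the loop, the minimum-contact condition is Mg = Mv_top²/r, so v_top² = gr.
With ω = v/R, the kinetic energy at speed v is ½(1+k)Mv² = (3/4)Mv².
Energy conservation from release (height h) to the top (height 2r): Mgh = Mg(2r) + (3/4)M·gr.
Thus h_min = 2r + (1+k)r/2 = r(2 + 1.5/2) = 1.11 × 2.75 ≈ 3.05 m.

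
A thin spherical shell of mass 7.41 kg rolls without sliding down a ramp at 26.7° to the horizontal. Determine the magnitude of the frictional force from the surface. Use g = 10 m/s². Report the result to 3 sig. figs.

f ≈ 13.3 N

With I = (2/3)MR², the ratio k = I/(MR²) is 2/3.
Translational: Mg sinθ − f = Ma. Rotational about the CM: fR = Iα = kMRa, so f = kMa.
Combining, a = g sinθ/(1+k) and f = kMa = kMg sinθ/(1+k).
f = (2/3) × 7.41 × 10 × sin26.7° / 1.667 ≈ 13.3 N.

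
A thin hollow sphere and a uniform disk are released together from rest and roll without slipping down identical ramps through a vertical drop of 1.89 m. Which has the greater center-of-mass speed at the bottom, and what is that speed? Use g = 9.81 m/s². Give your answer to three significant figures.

the uniform disk, at v ≈ 4.97 m/s

For rolling without slipping, Mgh = ½(1+k)Mv² where k = I/(MR²), so v = √(2gh/(1+k)).
Thin hollow sphere: k = 2/3, giving v = √(2×9.81×1.89/1.667) = 4.717 m/s.
Uniform disk: k = 0.5, giving v = √(2×9.81×1.89/1.5) = 4.972 m/s.
The smaller k wins: the uniform disk, at ≈ 4.97 m/s.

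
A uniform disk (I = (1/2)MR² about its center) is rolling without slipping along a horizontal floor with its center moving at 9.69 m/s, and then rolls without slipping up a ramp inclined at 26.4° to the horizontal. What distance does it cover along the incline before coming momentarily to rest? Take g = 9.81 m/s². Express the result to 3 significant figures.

Here I = (1/2)MR², so the shape factor k = I/(MR²) = 0.5.
Rolling without slipping gives ω = v/R, so the total kinetic energy is ½Mv² + ½Iω² = ½(1+k)Mv² = (3/4)Mv².
Setting this equal to Mgh gives the vertical rise h = (1+k)v₀²/(2g) = 1.5×9.69²/(2×9.81) = 7.179 m.
Along the incline, d = h/sinθ = 7.179/sin26.4° ≈ 16.1 m.

d ≈ 16.1 m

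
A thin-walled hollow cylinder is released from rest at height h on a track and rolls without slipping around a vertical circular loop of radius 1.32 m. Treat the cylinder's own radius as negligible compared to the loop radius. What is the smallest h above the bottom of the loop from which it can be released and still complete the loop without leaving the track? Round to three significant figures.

h_min ≈ 3.96 m

With I = MR², the ratio k = I/(MR²) is 1.
At the top, contact is just lost when gravity alone supplies the centripetal force: Mg = Mv_top²/r, i.e. v_top² = gr.
With ω = v/R, the kinetic energy at speed v is ½(1+k)Mv² = Mv².
Energy conservation from release (height h) to the top (height 2r): Mgh = Mg(2r) + M·gr.
Thus h_min = 2r + (1+k)r/2 = r(2 + 2/2) = 1.32 × 3 ≈ 3.96 m.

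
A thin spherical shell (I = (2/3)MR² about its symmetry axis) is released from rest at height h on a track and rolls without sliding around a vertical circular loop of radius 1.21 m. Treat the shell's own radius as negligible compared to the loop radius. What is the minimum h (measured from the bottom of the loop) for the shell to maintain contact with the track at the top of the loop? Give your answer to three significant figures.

Here I = (2/3)MR², so the shape factor k = I/(MR²) = 2/3.
At the top of the loop, the minimum-contact condition is Mg = Mv_top²/r, so v_top² = gr.
With ω = v/R, the kinetic energy at speed v is ½(1+k)Mv² = (5/6)Mv².
Energy conservation from release (height h) to the top (height 2r): Mgh = Mg(2r) + (5/6)M·gr.
Thus h_min = 2r + (1+k)r/2 = r(2 + 1.667/2) = 1.21 × 2.833 ≈ 3.43 m.

h_min ≈ 3.43 m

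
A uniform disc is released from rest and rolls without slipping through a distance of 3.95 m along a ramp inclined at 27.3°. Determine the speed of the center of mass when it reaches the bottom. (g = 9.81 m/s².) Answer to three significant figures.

The moment of inertia is (1/2)MR², giving k ≡ I/(MR²) = 0.5.
Rolling without slipping gives ω = v/R, so the total kinetic energy is ½Mv² + ½Iω² = ½(1+k)Mv² = (3/4)Mv².
The vertical drop is h = L sinθ = 3.95 × sin27.3° = 1.812 m.
Setting Mgh = (3/4)Mv² gives v = √(2gh/(1+k)) = √(2·9.81·1.812/1.5) ≈ 4.87 m/s.

v ≈ 4.87 m/s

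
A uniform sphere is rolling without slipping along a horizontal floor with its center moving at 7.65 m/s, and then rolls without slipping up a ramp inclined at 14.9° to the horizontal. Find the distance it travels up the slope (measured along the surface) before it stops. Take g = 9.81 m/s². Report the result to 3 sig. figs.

d ≈ 16.2 m

For this body I = (2/5)MR², i.e. k = I/(MR²) = 0.4.
Rolling without slipping gives ω = v/R, so the total kinetic energy is ½Mv² + ½Iω² = ½(1+k)Mv² = (7/10)Mv².
Setting this equal to Mgh gives the vertical rise h = (1+k)v₀²/(2g) = 1.4×7.65²/(2×9.81) = 4.176 m.
The distance along the slope is d = h/sinθ = 4.176/sin14.9° ≈ 16.2 m.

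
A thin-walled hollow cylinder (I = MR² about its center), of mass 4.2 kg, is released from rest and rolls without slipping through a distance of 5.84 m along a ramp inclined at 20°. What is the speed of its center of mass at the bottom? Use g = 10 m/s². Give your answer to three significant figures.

v ≈ 4.47 m/s

The moment of inertia is MR², giving k ≡ I/(MR²) = 1.
Since it rolls without slipping, ω = v/R and KE = ½Mv² + ½Iω² = ½(1+k)Mv² = Mv².
The vertical drop is h = L sinθ = 5.84 × sin20° = 1.997 m.
Setting Mgh = Mv² gives v = √(2gh/(1+k)) = √(2·10·1.997/2) ≈ 4.47 m/s.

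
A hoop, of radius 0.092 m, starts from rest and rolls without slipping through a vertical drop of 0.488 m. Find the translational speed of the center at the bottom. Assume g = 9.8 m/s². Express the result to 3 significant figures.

Here I = MR², so the shape factor k = I/(MR²) = 1.
Rolling without slipping gives ω = v/R, so the total kinetic energy is ½Mv² + ½Iω² = ½(1+k)Mv² = Mv².
Setting Mgh = Mv² gives v = √(2gh/(1+k)) = √(2·9.8·0.488/2) ≈ 2.19 m/s.

v ≈ 2.19 m/s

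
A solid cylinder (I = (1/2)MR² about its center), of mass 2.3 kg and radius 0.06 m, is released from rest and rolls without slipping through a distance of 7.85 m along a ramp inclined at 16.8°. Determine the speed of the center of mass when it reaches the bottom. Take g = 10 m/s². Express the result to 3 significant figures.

v ≈ 5.50 m/s

With I = (1/2)MR², the ratio k = I/(MR²) is 0.5.
The rolling condition ω = v/R makes the rotational term ½I(v/R)² = ½kMv², so KE_total = ½(1+k)Mv² = (3/4)Mv².
The vertical drop is h = L sinθ = 7.85 × sin16.8° = 2.269 m.
Energy conservation: Mgh = (3/4)Mv², so v = √(2gh/(1+k)) = √(2 × 10 × 2.269 / 1.5) ≈ 5.50 m/s.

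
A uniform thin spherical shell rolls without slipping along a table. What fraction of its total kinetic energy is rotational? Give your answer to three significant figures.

The moment of inertia is (2/3)MR², giving k ≡ I/(MR²) = 2/3.
With ω = v/R, KE_trans = ½Mv² and KE_rot = ½Iω² = ½kMv², so KE_total = ½(1+k)Mv².
The rotational fraction is therefore k/(1+k) = (2/3)/1.667 ≈ 0.400.

fraction ≈ 0.400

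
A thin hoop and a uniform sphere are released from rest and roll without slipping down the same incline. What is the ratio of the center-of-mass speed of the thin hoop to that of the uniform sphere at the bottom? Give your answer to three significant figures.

Each satisfies Mgh = ½(1+k)Mv² with k = I/(MR²), so v ∝ 1/√(1+k).
For the thin hoop k = 1; for the uniform sphere k = 0.4.
v₁/v₂ = √((1+k₂)/(1+k₁)) = √(1.4/2) ≈ 0.837.

v_ratio ≈ 0.837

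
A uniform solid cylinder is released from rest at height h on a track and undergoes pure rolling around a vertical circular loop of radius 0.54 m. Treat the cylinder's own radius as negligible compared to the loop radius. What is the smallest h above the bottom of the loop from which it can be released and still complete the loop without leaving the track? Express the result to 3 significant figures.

Here I = (1/2)MR², so the shape factor k = I/(MR²) = 0.5.
At the top of the loop, the minimum-contact condition is Mg = Mv_top²/r, so v_top² = gr.
With ω = v/R, the kinetic energy at speed v is ½(1+k)Mv² = (3/4)Mv².
Energy conservation from release (height h) to the top (height 2r): Mgh = Mg(2r) + (3/4)M·gr.
Thus h_min = 2r + (1+k)r/2 = r(2 + 1.5/2) = 0.54 × 2.75 ≈ 1.49 m.

h_min ≈ 1.49 m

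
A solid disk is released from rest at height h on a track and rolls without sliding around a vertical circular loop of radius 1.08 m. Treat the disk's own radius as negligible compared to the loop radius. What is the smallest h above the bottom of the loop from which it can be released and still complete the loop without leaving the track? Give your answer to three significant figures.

h_min ≈ 2.97 m

The moment of inertia is (1/2)MR², giving k ≡ I/(MR²) = 0.5.
At the top of the loop, the minimum-contact condition is Mg = Mv_top²/r, so v_top² = gr.
With ω = v/R, the kinetic energy at speed v is ½(1+k)Mv² = (3/4)Mv².
Energy conservation from release (height h) to the top (height 2r): Mgh = Mg(2r) + (3/4)M·gr.
Thus h_min = 2r + (1+k)r/2 = r(2 + 1.5/2) = 1.08 × 2.75 ≈ 2.97 m.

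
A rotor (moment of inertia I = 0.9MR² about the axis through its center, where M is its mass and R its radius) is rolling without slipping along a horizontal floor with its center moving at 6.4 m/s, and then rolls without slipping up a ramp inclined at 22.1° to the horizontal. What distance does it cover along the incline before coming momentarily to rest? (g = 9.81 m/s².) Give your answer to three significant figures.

Here I = 0.9MR², so the shape factor k = I/(MR²) = 0.9.
Pure rolling means v = ωR; then KE = ½Mv² + ½I(v/R)² = ½(1+k)Mv² = (19/20)Mv².
Setting this equal to Mgh gives the vertical rise h = (1+k)v₀²/(2g) = 1.9×6.4²/(2×9.81) = 3.967 m.
Along the incline, d = h/sinθ = 3.967/sin22.1° ≈ 10.5 m.

d ≈ 10.5 m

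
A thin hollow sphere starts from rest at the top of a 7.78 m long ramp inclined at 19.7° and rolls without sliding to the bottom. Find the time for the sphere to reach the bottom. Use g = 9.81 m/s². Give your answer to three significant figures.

Here I = (2/3)MR², so the shape factor k = I/(MR²) = 2/3.
Along the incline Mg sinθ − f = Ma, and torque about the center fR = Iα = kMR²(a/R) gives f = kMa.
Hence a = g sinθ/(1+k) = 9.81×sin19.7°/1.667 = 1.984 m/s².
Starting from rest, L = ½at², so t = √(2L/a) = √(2×7.78/1.984) ≈ 2.80 s.

t ≈ 2.80 s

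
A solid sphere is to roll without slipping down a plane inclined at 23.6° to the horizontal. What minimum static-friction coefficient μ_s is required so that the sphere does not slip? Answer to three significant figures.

For this body I = (2/5)MR², i.e. k = I/(MR²) = 0.4.
Translational: Mg sinθ − f = Ma. Rotational about the CM: fR = Iα = kMRa, so f = kMa.
These give a = g sinθ/(1+k) and the required friction f = kMg sinθ/(1+k).
With N = Mg cosθ, the no-slip condition f ≤ μN gives μ_min = f/N = k tanθ/(1+k).
μ_min = 0.4 × tan23.6° / 1.4 ≈ 0.125.

μ_min ≈ 0.125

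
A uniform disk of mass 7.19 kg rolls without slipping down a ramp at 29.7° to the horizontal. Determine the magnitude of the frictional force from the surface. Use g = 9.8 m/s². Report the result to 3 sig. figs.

f ≈ 11.6 N

The moment of inertia is (1/2)MR², giving k ≡ I/(MR²) = 0.5.
Newton's second law down the slope: Mg sinθ − f = Ma. The torque equation fR = Iα (with α = a/R) gives f = kMa.
Combining, a = g sinθ/(1+k) and f = kMa = kMg sinθ/(1+k).
f = 0.5 × 7.19 × 9.8 × sin29.7° / 1.5 ≈ 11.6 N.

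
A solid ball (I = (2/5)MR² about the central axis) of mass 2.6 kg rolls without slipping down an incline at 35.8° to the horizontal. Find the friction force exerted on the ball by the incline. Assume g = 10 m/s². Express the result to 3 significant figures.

For this body I = (2/5)MR², i.e. k = I/(MR²) = 0.4.
Newton's second law down the slope: Mg sinθ − f = Ma. The torque equation fR = Iα (with α = a/R) gives f = kMa.
Combining, a = g sinθ/(1+k) and f = kMa = kMg sinθ/(1+k).
f = 0.4 × 2.6 × 10 × sin35.8° / 1.4 ≈ 4.35 N.

f ≈ 4.35 N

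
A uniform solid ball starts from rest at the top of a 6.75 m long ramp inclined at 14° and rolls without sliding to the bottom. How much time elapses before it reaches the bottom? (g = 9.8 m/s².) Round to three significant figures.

t ≈ 2.82 s

Here I = (2/5)MR², so the shape factor k = I/(MR²) = 0.4.
Along the incline Mg sinθ − f = Ma, and torque about the center fR = Iα = kMR²(a/R) gives f = kMa.
Hence a = g sinθ/(1+k) = 9.8×sin14°/1.4 = 1.693 m/s².
With constant a from rest, t = √(2L/a) = √(2·6.75/1.693) ≈ 2.82 s.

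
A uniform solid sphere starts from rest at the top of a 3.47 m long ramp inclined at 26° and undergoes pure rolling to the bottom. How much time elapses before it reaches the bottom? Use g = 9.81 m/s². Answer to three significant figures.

Here I = (2/5)MR², so the shape factor k = I/(MR²) = 0.4.
Translational: Mg sinθ − f = Ma. Rotational about the CM: fR = Iα = kMRa, so f = kMa.
Hence a = g sinθ/(1+k) = 9.81×sin26°/1.4 = 3.072 m/s².
With constant a from rest, t = √(2L/a) = √(2·3.47/3.072) ≈ 1.50 s.

t ≈ 1.50 s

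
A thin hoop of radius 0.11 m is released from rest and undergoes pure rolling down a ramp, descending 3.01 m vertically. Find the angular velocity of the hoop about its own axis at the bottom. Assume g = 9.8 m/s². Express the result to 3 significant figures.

ω ≈ 49.4 rad/s

Here I = MR², so the shape factor k = I/(MR²) = 1.
Since it rolls without slipping, ω = v/R and KE = ½Mv² + ½Iω² = ½(1+k)Mv² = Mv².
Energy conservation Mgh = ½(1+k)Mv² gives v = √(2gh/(1+k)) = √(2 × 9.8 × 3.01 / 2) = 5.431 m/s.
The angular speed follows from ω = v/R = 5.431/0.11 ≈ 49.4 rad/s.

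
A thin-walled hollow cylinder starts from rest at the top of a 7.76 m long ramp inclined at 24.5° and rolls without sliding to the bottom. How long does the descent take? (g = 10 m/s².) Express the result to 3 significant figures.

Here I = MR², so the shape factor k = I/(MR²) = 1.
Translational: Mg sinθ − f = Ma. Rotational about the CM: fR = Iα = kMRa, so f = kMa.
Hence a = g sinθ/(1+k) = 10×sin24.5°/2 = 2.073 m/s².
Starting from rest, L = ½at², so t = √(2L/a) = √(2×7.76/2.073) ≈ 2.74 s.

t ≈ 2.74 s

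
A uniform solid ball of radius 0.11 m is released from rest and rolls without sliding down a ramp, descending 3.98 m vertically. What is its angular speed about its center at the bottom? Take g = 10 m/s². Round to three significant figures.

ω ≈ 68.5 rad/s

For this body I = (2/5)MR², i.e. k = I/(MR²) = 0.4.
The rolling condition ω = v/R makes the rotational term ½I(v/R)² = ½kMv², so KE_total = ½(1+k)Mv² = (7/10)Mv².
Energy conservation Mgh = ½(1+k)Mv² gives v = √(2gh/(1+k)) = √(2 × 10 × 3.98 / 1.4) = 7.54 m/s.
The angular speed follows from ω = v/R = 7.54/0.11 ≈ 68.5 rad/s.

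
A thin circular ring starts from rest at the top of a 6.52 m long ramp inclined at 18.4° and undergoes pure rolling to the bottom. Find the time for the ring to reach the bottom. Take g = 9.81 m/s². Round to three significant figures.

Here I = MR², so the shape factor k = I/(MR²) = 1.
Newton's second law down the slope: Mg sinθ − f = Ma. The torque equation fR = Iα (with α = a/R) gives f = kMa.
Hence a = g sinθ/(1+k) = 9.81×sin18.4°/2 = 1.548 m/s².
With constant a from rest, t = √(2L/a) = √(2·6.52/1.548) ≈ 2.90 s.

t ≈ 2.90 s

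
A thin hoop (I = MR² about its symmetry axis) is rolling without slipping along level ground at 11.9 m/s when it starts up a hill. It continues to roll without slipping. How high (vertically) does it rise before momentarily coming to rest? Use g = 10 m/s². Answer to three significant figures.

With I = MR², the ratio k = I/(MR²) is 1.
Since it rolls without slipping, ω = v/R and KE = ½Mv² + ½Iω² = ½(1+k)Mv² = Mv².
At the top the kinetic energy is zero, so Mv₀² = Mgh.
Thus h = (1+k)v₀²/(2g) = 2 × 11.9² / (2 × 10) ≈ 14.2 m.

h ≈ 14.2 m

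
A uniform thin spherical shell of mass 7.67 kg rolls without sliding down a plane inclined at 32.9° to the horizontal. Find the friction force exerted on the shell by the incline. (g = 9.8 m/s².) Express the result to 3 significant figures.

Here I = (2/3)MR², so the shape factor k = I/(MR²) = 2/3.
Along the incline Mg sinθ − f = Ma, and torque about the center fR = Iα = kMR²(a/R) gives f = kMa.
Combining, a = g sinθ/(1+k) and f = kMa = kMg sinθ/(1+k).
f = (2/3) × 7.67 × 9.8 × sin32.9° / 1.667 ≈ 16.3 N.

f ≈ 16.3 N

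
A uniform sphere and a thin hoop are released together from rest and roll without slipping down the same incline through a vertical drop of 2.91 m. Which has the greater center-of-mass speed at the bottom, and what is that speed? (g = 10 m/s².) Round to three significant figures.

For rolling without slipping, Mgh = ½(1+k)Mv² where k = I/(MR²), so v = √(2gh/(1+k)).
Uniform sphere: k = 0.4, giving v = √(2×10×2.91/1.4) = 6.448 m/s.
Thin hoop: k = 1, giving v = √(2×10×2.91/2) = 5.394 m/s.
The smaller k wins: the uniform sphere, at ≈ 6.45 m/s.

the uniform sphere, at v ≈ 6.45 m/s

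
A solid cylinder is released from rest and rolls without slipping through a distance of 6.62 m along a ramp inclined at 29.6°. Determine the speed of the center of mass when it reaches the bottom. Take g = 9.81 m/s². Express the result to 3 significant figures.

The moment of inertia is (1/2)MR², giving k ≡ I/(MR²) = 0.5.
The rolling condition ω = v/R makes the rotational term ½I(v/R)² = ½kMv², so KE_total = ½(1+k)Mv² = (3/4)Mv².
The vertical drop is h = L sinθ = 6.62 × sin29.6° = 3.27 m.
Energy conservation: Mgh = (3/4)Mv², so v = √(2gh/(1+k)) = √(2 × 9.81 × 3.27 / 1.5) ≈ 6.54 m/s.

v ≈ 6.54 m/s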